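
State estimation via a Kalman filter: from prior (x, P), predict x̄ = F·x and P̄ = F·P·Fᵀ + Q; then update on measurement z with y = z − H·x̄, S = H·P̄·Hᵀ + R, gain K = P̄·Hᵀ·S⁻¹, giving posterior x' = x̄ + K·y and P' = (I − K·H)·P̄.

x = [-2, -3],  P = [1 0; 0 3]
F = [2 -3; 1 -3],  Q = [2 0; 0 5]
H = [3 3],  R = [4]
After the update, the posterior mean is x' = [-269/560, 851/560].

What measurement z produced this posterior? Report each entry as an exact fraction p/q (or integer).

z = [3]

x̄ = F·x = [5, 7]
P̄ = F·P·Fᵀ + Q = [33 29; 29 33]
S = H·P̄·Hᵀ + R = [1120]
K = P̄·Hᵀ·S⁻¹ = [93/560; 93/560]
x' − x̄ = [-3069/560, -3069/560] = K·y
y = (KᵀK)⁻¹·Kᵀ·(x' − x̄) = [-33]
z = y + H·x̄ = [-33] + [36] = [3]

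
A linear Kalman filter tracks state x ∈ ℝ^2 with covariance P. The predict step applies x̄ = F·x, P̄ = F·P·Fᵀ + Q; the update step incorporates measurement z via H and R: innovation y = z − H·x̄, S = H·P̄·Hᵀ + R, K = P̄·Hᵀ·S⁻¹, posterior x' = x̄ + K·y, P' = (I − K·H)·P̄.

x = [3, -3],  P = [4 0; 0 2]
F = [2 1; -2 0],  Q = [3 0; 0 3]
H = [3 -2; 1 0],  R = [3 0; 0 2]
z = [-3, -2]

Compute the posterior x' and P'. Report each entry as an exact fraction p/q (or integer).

x̄ = F·x = [3, -6]
P̄ = F·P·Fᵀ + Q = [21 -16; -16 19]
y = z − H·x̄ = [-24, -5]
S = H·P̄·Hᵀ + R = [460 95; 95 23]
K = P̄·Hᵀ·S⁻¹ = [38/311 127/311; -458/1555 162/311]
x' = x̄ + K·y = [-614/311, -2388/1555]
P' = (I − K·H)·P̄ = [254/311 324/311; 324/311 3117/1555]

x' = [-614/311, -2388/1555]
P' = [254/311 324/311; 324/311 3117/1555]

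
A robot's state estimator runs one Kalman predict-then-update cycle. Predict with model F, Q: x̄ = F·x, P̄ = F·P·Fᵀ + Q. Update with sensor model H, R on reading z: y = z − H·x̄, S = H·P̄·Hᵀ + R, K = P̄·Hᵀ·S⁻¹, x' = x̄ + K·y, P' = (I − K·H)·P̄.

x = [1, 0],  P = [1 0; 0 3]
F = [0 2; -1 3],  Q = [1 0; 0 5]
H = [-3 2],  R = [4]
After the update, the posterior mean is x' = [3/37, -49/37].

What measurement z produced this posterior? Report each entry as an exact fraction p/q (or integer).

z = [-3]

x̄ = F·x = [0, -1]
P̄ = F·P·Fᵀ + Q = [13 18; 18 33]
S = H·P̄·Hᵀ + R = [37]
K = P̄·Hᵀ·S⁻¹ = [-3/37; 12/37]
x' − x̄ = [3/37, -12/37] = K·y
y = (KᵀK)⁻¹·Kᵀ·(x' − x̄) = [-1]
z = y + H·x̄ = [-1] + [-2] = [-3]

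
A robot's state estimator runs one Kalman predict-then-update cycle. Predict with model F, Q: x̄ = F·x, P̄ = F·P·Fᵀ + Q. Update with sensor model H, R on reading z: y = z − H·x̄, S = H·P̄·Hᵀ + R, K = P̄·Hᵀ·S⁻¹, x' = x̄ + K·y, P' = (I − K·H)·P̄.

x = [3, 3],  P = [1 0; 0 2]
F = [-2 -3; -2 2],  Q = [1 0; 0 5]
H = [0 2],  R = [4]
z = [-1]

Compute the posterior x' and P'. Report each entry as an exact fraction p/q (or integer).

x' = [-133/9, -17/36]
P' = [175/9 -4/9; -4/9 17/18]

x̄ = F·x = [-15, 0]
P̄ = F·P·Fᵀ + Q = [23 -8; -8 17]
y = z − H·x̄ = [-1]
S = H·P̄·Hᵀ + R = [72]
K = P̄·Hᵀ·S⁻¹ = [-2/9; 17/36]
x' = x̄ + K·y = [-133/9, -17/36]
P' = (I − K·H)·P̄ = [175/9 -4/9; -4/9 17/18]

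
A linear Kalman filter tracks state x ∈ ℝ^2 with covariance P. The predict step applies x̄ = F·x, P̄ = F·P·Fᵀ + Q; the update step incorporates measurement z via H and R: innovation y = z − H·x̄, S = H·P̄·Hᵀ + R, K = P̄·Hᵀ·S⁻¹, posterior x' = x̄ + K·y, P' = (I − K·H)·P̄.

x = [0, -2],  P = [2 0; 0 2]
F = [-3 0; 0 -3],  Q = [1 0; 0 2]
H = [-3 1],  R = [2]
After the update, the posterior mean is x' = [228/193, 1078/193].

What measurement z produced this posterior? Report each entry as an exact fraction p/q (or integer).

x̄ = F·x = [0, 6]
P̄ = F·P·Fᵀ + Q = [19 0; 0 20]
S = H·P̄·Hᵀ + R = [193]
K = P̄·Hᵀ·S⁻¹ = [-57/193; 20/193]
x' − x̄ = [228/193, -80/193] = K·y
y = (KᵀK)⁻¹·Kᵀ·(x' − x̄) = [-4]
z = y + H·x̄ = [-4] + [6] = [2]

z = [2]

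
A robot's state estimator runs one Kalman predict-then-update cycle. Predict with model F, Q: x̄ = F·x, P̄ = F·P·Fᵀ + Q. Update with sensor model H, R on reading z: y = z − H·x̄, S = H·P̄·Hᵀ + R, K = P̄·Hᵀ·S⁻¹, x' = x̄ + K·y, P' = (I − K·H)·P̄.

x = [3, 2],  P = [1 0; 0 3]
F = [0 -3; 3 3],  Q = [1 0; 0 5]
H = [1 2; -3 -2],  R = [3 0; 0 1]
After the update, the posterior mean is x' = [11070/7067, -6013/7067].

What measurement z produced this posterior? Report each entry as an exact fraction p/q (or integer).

z = [-1, -3]

x̄ = F·x = [-6, 15]
P̄ = F·P·Fᵀ + Q = [28 -27; -27 41]
S = H·P̄·Hᵀ + R = [87 -32; -32 93]
K = P̄·Hᵀ·S⁻¹ = [-3378/7067 -3442/7067; 5083/7067 1673/7067]
x' − x̄ = [53472/7067, -112018/7067] = K·y
y = (KᵀK)⁻¹·Kᵀ·(x' − x̄) = [-25, 9]
z = y + H·x̄ = [-25, 9] + [24, -12] = [-1, -3]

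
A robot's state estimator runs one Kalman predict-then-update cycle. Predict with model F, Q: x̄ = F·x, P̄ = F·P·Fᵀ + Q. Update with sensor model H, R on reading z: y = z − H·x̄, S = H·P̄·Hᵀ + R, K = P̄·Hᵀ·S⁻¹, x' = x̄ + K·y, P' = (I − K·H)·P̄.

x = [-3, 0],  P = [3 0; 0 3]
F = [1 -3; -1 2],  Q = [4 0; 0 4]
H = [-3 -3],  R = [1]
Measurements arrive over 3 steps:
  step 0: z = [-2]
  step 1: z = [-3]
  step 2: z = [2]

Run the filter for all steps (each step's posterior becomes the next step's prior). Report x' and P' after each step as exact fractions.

step 0: x' = [-111/50, 72/25], P' = [1879/100 -933/50; -933/50 466/25]
step 1: x' = [3234/6019, 2688/6019], P' = [431474/6019 -859019/12038; -859019/12038 428211/6019]
step 2: x' = [-6888123/4293286, 4027257/4293286], P' = [1577077797/17173144 -1570124923/17173144; -1570124923/17173144 1565077501/17173144]

step 0: x̄ = F·x = [-3, 3]
step 0: P̄ = F·P·Fᵀ + Q = [34 -21; -21 19]
step 0: y = z − H·x̄ = [-2]
step 0: S = H·P̄·Hᵀ + R = [100]
step 0: K = P̄·Hᵀ·S⁻¹ = [-39/100; 3/50]
step 0: x' = x̄ + K·y = [-111/50, 72/25]
step 0: P' = (I − K·H)·P̄ = [1879/100 -933/50; -933/50 466/25]
step 1: x̄ = F·x = [-543/50, 399/50]
step 1: P̄ = F·P·Fᵀ + Q = [30251/100 -22393/100; -22393/100 17199/100]
step 1: y = z − H·x̄ = [-291/25]
step 1: S = H·P̄·Hᵀ + R = [6019/25]
step 1: K = P̄·Hᵀ·S⁻¹ = [-11787/12038; 7791/12038]
step 1: x' = x̄ + K·y = [3234/6019, 2688/6019]
step 1: P' = (I − K·H)·P̄ = [431474/6019 -859019/12038; -859019/12038 428211/6019]
step 2: x̄ = F·x = [-4830/6019, 2142/6019]
step 2: P̄ = F·P·Fᵀ + Q = [6886506/6019 -10296575/12038; -10296575/12038 3886432/6019]
step 2: y = z − H·x̄ = [3974/6019]
step 2: S = H·P̄·Hᵀ + R = [4293286/6019]
step 2: K = P̄·Hᵀ·S⁻¹ = [-10429311/8586572; 7571133/8586572]
step 2: x' = x̄ + K·y = [-6888123/4293286, 4027257/4293286]
step 2: P' = (I − K·H)·P̄ = [1577077797/17173144 -1570124923/17173144; -1570124923/17173144 1565077501/17173144]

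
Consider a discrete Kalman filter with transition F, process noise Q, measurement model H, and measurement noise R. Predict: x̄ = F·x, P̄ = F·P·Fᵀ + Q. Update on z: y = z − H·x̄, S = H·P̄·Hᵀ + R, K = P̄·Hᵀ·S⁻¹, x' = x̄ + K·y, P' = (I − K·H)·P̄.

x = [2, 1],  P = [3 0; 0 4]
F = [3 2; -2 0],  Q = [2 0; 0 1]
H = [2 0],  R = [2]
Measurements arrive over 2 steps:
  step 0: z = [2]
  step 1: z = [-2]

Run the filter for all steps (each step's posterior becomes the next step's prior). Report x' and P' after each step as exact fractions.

step 0: x̄ = F·x = [8, -4]
step 0: P̄ = F·P·Fᵀ + Q = [45 -18; -18 13]
step 0: y = z − H·x̄ = [-14]
step 0: S = H·P̄·Hᵀ + R = [182]
step 0: K = P̄·Hᵀ·S⁻¹ = [45/91; -18/91]
step 0: x' = x̄ + K·y = [14/13, -16/13]
step 0: P' = (I − K·H)·P̄ = [45/91 -18/91; -18/91 535/91]
step 1: x̄ = F·x = [10/13, -28/13]
step 1: P̄ = F·P·Fᵀ + Q = [2511/91 -198/91; -198/91 271/91]
step 1: y = z − H·x̄ = [-46/13]
step 1: S = H·P̄·Hᵀ + R = [10226/91]
step 1: K = P̄·Hᵀ·S⁻¹ = [2511/5113; -198/5113]
step 1: x' = x̄ + K·y = [-4952/5113, -10312/5113]
step 1: P' = (I − K·H)·P̄ = [2511/5113 -198/5113; -198/5113 14365/5113]

step 0: x' = [14/13, -16/13], P' = [45/91 -18/91; -18/91 535/91]
step 1: x' = [-4952/5113, -10312/5113], P' = [2511/5113 -198/5113; -198/5113 14365/5113]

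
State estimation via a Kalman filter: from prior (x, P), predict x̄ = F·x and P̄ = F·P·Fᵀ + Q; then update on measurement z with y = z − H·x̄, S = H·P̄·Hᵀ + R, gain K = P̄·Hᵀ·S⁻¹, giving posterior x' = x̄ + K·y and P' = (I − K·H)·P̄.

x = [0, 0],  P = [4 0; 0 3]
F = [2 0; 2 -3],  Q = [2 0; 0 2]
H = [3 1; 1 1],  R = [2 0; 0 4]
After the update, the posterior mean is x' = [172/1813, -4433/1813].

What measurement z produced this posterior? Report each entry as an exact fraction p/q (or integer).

z = [-2, -3]

x̄ = F·x = [0, 0]
P̄ = F·P·Fᵀ + Q = [18 16; 16 45]
S = H·P̄·Hᵀ + R = [305 163; 163 99]
K = P̄·Hᵀ·S⁻¹ = [694/1813 -520/1813; -368/1813 1723/1813]
x' − x̄ = [172/1813, -4433/1813] = K·y
y = (KᵀK)⁻¹·Kᵀ·(x' − x̄) = [-2, -3]
z = y + H·x̄ = [-2, -3] + [0, 0] = [-2, -3]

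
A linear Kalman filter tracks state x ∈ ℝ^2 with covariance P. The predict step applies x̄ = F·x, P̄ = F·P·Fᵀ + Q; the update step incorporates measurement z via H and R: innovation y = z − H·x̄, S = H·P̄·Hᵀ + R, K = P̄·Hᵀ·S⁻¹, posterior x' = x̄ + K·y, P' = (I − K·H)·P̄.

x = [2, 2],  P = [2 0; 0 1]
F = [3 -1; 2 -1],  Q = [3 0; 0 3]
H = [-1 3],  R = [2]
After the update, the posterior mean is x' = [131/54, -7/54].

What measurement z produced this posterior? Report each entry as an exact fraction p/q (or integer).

x̄ = F·x = [4, 2]
P̄ = F·P·Fᵀ + Q = [22 13; 13 12]
S = H·P̄·Hᵀ + R = [54]
K = P̄·Hᵀ·S⁻¹ = [17/54; 23/54]
x' − x̄ = [-85/54, -115/54] = K·y
y = (KᵀK)⁻¹·Kᵀ·(x' − x̄) = [-5]
z = y + H·x̄ = [-5] + [2] = [-3]

z = [-3]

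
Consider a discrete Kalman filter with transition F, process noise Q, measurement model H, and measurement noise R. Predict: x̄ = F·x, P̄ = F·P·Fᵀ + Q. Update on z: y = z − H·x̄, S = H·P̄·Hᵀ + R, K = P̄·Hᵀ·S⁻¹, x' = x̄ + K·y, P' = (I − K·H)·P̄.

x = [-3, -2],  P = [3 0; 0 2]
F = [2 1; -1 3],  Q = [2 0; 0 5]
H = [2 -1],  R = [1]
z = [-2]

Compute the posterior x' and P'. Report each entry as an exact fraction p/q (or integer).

x' = [-376/91, -43/7]
P' = [432/91 64/7; 64/7 130/7]

x̄ = F·x = [-8, -3]
P̄ = F·P·Fᵀ + Q = [16 0; 0 26]
y = z − H·x̄ = [11]
S = H·P̄·Hᵀ + R = [91]
K = P̄·Hᵀ·S⁻¹ = [32/91; -2/7]
x' = x̄ + K·y = [-376/91, -43/7]
P' = (I − K·H)·P̄ = [432/91 64/7; 64/7 130/7]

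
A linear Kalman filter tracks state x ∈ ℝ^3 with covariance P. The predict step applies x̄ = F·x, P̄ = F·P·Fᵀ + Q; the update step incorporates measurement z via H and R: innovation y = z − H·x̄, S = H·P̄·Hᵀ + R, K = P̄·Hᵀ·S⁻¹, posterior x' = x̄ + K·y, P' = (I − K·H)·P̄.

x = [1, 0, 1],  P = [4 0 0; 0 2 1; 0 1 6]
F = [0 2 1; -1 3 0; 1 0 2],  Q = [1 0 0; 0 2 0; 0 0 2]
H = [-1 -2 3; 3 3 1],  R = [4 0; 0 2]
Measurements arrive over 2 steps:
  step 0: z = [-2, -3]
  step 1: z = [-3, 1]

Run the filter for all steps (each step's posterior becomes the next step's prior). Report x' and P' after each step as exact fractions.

step 0: x' = [-4393/9311, -6011/27933, -25513/27933], P' = [8122/9311 -6756/9311 -1230/9311; -6756/9311 195970/251397 25772/251397; -1230/9311 25772/251397 92146/251397]
step 1: x' = [-147315434/496226561, 399435630/496226561, -359737047/496226561], P' = [770476457/992453122 -635500727/992453122 -148134813/992453122; -635500727/992453122 698064069/992453122 117177835/992453122; -148134813/992453122 117177835/992453122 353804377/992453122]

step 0: x̄ = F·x = [1, -1, 3]
step 0: P̄ = F·P·Fᵀ + Q = [19 15 16; 15 24 2; 16 2 30]
step 0: y = z − H·x̄ = [-12, -6]
step 0: S = H·P̄·Hᵀ + R = [329 -104; -104 797]
step 0: K = P̄·Hᵀ·S⁻¹ = [425/9311 1434/9311; -33053/251397 33223/251397; 64526/251397 34916/251397]
step 0: x' = x̄ + K·y = [-4393/9311, -6011/27933, -25513/27933]
step 0: P' = (I − K·H)·P̄ = [8122/9311 -6756/9311 -1230/9311; -6756/9311 195970/251397 25772/251397; -1230/9311 25772/251397 92146/251397]
step 1: x̄ = F·x = [-37535/27933, -1618/9311, -64205/27933]
step 1: P̄ = F·P·Fᵀ + Q = [1230511/251397 550390/83799 -110654/251397; 550390/83799 397810/27933 -181826/83799; -110654/251397 -181826/83799 957832/251397]
step 1: y = z − H·x̄ = [61573/27933, 219305/27933]
step 1: S = H·P̄·Hᵀ + R = [38992087/251397 -41863885/251397; -41863885/251397 70542103/251397]
step 1: K = P̄·Hᵀ·S⁻¹ = [28060279/1984906244 256792377/1984906244; -204546953/1984906244 304867861/1984906244; 487596137/1984906244 260933443/1984906244]
step 1: x' = x̄ + K·y = [-147315434/496226561, 399435630/496226561, -359737047/496226561]
step 1: P' = (I − K·H)·P̄ = [770476457/992453122 -635500727/992453122 -148134813/992453122; -635500727/992453122 698064069/992453122 117177835/992453122; -148134813/992453122 117177835/992453122 353804377/992453122]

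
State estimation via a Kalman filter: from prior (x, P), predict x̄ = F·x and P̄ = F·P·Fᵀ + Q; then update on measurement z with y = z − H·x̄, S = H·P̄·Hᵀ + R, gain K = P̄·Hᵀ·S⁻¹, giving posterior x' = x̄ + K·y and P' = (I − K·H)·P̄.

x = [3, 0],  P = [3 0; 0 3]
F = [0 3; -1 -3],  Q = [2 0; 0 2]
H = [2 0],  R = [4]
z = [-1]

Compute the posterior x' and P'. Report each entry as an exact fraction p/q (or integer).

x̄ = F·x = [0, -3]
P̄ = F·P·Fᵀ + Q = [29 -27; -27 32]
y = z − H·x̄ = [-1]
S = H·P̄·Hᵀ + R = [120]
K = P̄·Hᵀ·S⁻¹ = [29/60; -9/20]
x' = x̄ + K·y = [-29/60, -51/20]
P' = (I − K·H)·P̄ = [29/30 -9/10; -9/10 77/10]

x' = [-29/60, -51/20]
P' = [29/30 -9/10; -9/10 77/10]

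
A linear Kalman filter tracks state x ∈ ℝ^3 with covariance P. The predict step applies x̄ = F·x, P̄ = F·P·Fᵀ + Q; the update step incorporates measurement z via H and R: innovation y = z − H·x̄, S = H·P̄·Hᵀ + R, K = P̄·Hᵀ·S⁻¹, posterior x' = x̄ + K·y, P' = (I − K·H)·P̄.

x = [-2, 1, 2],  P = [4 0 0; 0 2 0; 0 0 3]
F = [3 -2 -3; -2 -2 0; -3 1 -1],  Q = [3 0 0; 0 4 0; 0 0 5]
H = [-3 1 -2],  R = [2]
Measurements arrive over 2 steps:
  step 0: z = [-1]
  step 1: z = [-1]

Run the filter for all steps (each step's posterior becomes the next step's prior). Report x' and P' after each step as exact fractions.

step 0: x' = [-294/131, -53/131, 1885/524], P' = [1950/131 -512/131 -3137/131; -512/131 3344/131 2431/131; -3137/131 2431/131 23663/524]
step 1: x' = [774399/332573, 1502094/332573, -246046/332573], P' = [88531354/4988595 213314404/4988595 -24276386/4988595; 213314404/4988595 659227204/4988595 9565564/4988595; -24276386/4988595 9565564/4988595 40857754/4988595]

step 0: x̄ = F·x = [-14, 2, 5]
step 0: P̄ = F·P·Fᵀ + Q = [74 -16 -31; -16 28 20; -31 20 46]
step 0: y = z − H·x̄ = [-35]
step 0: S = H·P̄·Hᵀ + R = [524]
step 0: K = P̄·Hᵀ·S⁻¹ = [-44/131; 9/131; 21/524]
step 0: x' = x̄ + K·y = [-294/131, -53/131, 1885/524]
step 0: P' = (I − K·H)·P̄ = [1950/131 -512/131 -3137/131; -512/131 3344/131 2431/131; -3137/131 2431/131 23663/524]
step 1: x̄ = F·x = [-8759/524, 694/131, 1431/524]
step 1: P̄ = F·P·Fᵀ + Q = [705371/524 -1536/131 -129407/524; -1536/131 17604/131 1552/131; -129407/524 1552/131 27411/524]
step 1: y = z − H·x̄ = [-26715/524]
step 1: S = H·P̄·Hᵀ + R = [4988595/524]
step 1: K = P̄·Hᵀ·S⁻¹ = [-1863443/4988595; 76432/4988595; 339607/4988595]
step 1: x' = x̄ + K·y = [774399/332573, 1502094/332573, -246046/332573]
step 1: P' = (I − K·H)·P̄ = [88531354/4988595 213314404/4988595 -24276386/4988595; 213314404/4988595 659227204/4988595 9565564/4988595; -24276386/4988595 9565564/4988595 40857754/4988595]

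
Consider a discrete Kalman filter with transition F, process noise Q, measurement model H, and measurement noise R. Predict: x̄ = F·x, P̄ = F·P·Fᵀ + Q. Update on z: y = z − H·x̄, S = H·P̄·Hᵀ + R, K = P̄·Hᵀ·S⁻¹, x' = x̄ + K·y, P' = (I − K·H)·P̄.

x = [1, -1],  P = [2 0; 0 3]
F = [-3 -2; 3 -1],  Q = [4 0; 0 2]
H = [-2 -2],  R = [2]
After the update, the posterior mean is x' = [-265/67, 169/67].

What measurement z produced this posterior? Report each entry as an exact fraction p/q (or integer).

z = [3]

x̄ = F·x = [-1, 4]
P̄ = F·P·Fᵀ + Q = [34 -12; -12 23]
S = H·P̄·Hᵀ + R = [134]
K = P̄·Hᵀ·S⁻¹ = [-22/67; -11/67]
x' − x̄ = [-198/67, -99/67] = K·y
y = (KᵀK)⁻¹·Kᵀ·(x' − x̄) = [9]
z = y + H·x̄ = [9] + [-6] = [3]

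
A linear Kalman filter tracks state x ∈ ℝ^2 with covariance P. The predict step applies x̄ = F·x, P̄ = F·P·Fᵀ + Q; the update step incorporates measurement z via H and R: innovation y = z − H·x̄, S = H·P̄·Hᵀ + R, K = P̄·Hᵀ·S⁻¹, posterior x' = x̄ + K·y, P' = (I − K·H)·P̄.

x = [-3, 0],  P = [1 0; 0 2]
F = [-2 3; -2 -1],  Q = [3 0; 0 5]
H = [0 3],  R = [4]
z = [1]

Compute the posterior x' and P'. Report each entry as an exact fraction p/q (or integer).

x' = [720/103, 57/103]
P' = [2539/103 -8/103; -8/103 44/103]

x̄ = F·x = [6, 6]
P̄ = F·P·Fᵀ + Q = [25 -2; -2 11]
y = z − H·x̄ = [-17]
S = H·P̄·Hᵀ + R = [103]
K = P̄·Hᵀ·S⁻¹ = [-6/103; 33/103]
x' = x̄ + K·y = [720/103, 57/103]
P' = (I − K·H)·P̄ = [2539/103 -8/103; -8/103 44/103]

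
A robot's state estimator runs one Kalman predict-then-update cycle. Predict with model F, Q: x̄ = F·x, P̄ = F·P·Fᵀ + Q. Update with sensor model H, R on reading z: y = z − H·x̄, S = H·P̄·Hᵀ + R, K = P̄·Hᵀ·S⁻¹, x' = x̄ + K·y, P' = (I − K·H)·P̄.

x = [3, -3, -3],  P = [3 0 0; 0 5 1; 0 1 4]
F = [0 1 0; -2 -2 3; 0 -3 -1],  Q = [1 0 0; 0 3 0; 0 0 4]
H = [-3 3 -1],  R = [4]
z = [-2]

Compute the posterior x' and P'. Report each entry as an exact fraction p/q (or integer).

x̄ = F·x = [-3, -9, 12]
P̄ = F·P·Fᵀ + Q = [6 -7 -16; -7 59 11; -16 11 59]
y = z − H·x̄ = [28]
S = H·P̄·Hᵀ + R = [612]
K = P̄·Hᵀ·S⁻¹ = [-23/612; 11/36; 11/306]
x' = x̄ + K·y = [-620/153, -4/9, 1990/153]
P' = (I − K·H)·P̄ = [3143/612 1/36 -4643/306; 1/36 67/36 77/18; -4643/306 77/18 8906/153]

x' = [-620/153, -4/9, 1990/153]
P' = [3143/612 1/36 -4643/306; 1/36 67/36 77/18; -4643/306 77/18 8906/153]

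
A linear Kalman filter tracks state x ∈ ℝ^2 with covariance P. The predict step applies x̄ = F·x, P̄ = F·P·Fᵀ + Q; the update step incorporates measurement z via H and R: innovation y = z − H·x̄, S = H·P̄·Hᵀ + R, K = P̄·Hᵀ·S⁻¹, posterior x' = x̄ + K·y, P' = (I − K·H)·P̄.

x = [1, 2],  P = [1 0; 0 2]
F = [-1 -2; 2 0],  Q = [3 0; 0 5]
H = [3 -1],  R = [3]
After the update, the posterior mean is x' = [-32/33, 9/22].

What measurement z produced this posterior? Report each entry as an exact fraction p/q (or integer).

z = [-3]

x̄ = F·x = [-5, 2]
P̄ = F·P·Fᵀ + Q = [12 -2; -2 9]
S = H·P̄·Hᵀ + R = [132]
K = P̄·Hᵀ·S⁻¹ = [19/66; -5/44]
x' − x̄ = [133/33, -35/22] = K·y
y = (KᵀK)⁻¹·Kᵀ·(x' − x̄) = [14]
z = y + H·x̄ = [14] + [-17] = [-3]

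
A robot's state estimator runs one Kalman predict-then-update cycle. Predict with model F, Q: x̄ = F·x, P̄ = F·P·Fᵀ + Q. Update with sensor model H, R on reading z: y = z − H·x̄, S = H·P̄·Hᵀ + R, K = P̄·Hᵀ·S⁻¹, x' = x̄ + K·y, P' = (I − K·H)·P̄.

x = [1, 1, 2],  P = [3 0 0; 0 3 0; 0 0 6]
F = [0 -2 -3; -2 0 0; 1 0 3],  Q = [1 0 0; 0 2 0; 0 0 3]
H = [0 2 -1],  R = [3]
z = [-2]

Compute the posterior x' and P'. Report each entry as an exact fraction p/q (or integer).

x' = [-658/143, 20/143, 353/143]
P' = [6665/143 -1836/143 -3834/143; -1836/143 846/143 1590/143; -3834/143 1590/143 3396/143]

x̄ = F·x = [-8, -2, 7]
P̄ = F·P·Fᵀ + Q = [67 0 -54; 0 14 -6; -54 -6 60]
y = z − H·x̄ = [9]
S = H·P̄·Hᵀ + R = [143]
K = P̄·Hᵀ·S⁻¹ = [54/143; 34/143; -72/143]
x' = x̄ + K·y = [-658/143, 20/143, 353/143]
P' = (I − K·H)·P̄ = [6665/143 -1836/143 -3834/143; -1836/143 846/143 1590/143; -3834/143 1590/143 3396/143]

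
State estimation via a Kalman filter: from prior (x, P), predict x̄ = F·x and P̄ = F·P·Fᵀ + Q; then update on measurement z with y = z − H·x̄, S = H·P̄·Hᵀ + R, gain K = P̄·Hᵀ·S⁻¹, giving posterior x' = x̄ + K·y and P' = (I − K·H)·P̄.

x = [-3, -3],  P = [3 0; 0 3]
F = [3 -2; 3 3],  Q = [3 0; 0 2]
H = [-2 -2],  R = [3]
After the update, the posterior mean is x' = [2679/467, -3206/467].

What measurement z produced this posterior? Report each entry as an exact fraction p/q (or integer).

z = [2]

x̄ = F·x = [-3, -18]
P̄ = F·P·Fᵀ + Q = [42 9; 9 56]
S = H·P̄·Hᵀ + R = [467]
K = P̄·Hᵀ·S⁻¹ = [-102/467; -130/467]
x' − x̄ = [4080/467, 5200/467] = K·y
y = (KᵀK)⁻¹·Kᵀ·(x' − x̄) = [-40]
z = y + H·x̄ = [-40] + [42] = [2]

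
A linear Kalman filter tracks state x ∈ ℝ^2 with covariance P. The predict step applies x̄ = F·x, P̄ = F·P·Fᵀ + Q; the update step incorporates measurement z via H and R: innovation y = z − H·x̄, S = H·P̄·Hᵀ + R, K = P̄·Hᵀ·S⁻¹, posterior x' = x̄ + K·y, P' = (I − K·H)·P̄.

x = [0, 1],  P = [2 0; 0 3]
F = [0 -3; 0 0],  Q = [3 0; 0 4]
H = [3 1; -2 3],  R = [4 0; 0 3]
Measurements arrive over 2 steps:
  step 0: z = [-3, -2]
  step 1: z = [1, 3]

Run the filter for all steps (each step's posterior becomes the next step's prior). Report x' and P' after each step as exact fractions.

step 0: x' = [-1679/2663, -2692/2663], P' = [840/2663 300/2663; 300/2663 868/2663]
step 1: x' = [4497/35239, 34328/35239], P' = [884856/2924837 316020/2924837; 316020/2924837 948532/2924837]

step 0: x̄ = F·x = [-3, 0]
step 0: P̄ = F·P·Fᵀ + Q = [30 0; 0 4]
step 0: y = z − H·x̄ = [6, -8]
step 0: S = H·P̄·Hᵀ + R = [278 -168; -168 159]
step 0: K = P̄·Hᵀ·S⁻¹ = [705/2663 -260/2663; 442/2663 668/2663]
step 0: x' = x̄ + K·y = [-1679/2663, -2692/2663]
step 0: P' = (I − K·H)·P̄ = [840/2663 300/2663; 300/2663 868/2663]
step 1: x̄ = F·x = [8076/2663, 0]
step 1: P̄ = F·P·Fᵀ + Q = [15801/2663 0; 0 4]
step 1: y = z − H·x̄ = [-21565/2663, 24141/2663]
step 1: S = H·P̄·Hᵀ + R = [163513/2663 -62850/2663; -62850/2663 167061/2663]
step 1: K = P̄·Hᵀ·S⁻¹ = [742647/2924837 -273884/2924837; 474148/2924837 737852/2924837]
step 1: x' = x̄ + K·y = [4497/35239, 34328/35239]
step 1: P' = (I − K·H)·P̄ = [884856/2924837 316020/2924837; 316020/2924837 948532/2924837]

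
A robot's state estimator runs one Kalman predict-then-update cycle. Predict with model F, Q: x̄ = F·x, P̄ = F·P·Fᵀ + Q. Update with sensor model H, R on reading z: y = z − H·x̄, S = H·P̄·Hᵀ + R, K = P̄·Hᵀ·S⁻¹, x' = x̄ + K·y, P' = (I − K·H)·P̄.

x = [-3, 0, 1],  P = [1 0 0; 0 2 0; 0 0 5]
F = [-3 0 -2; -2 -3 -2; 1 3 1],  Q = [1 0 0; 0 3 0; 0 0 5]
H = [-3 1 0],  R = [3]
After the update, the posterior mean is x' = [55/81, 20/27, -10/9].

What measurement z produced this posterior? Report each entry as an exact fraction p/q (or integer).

x̄ = F·x = [7, 4, -2]
P̄ = F·P·Fᵀ + Q = [30 26 -13; 26 45 -30; -13 -30 29]
S = H·P̄·Hᵀ + R = [162]
K = P̄·Hᵀ·S⁻¹ = [-32/81; -11/54; 1/18]
x' − x̄ = [-512/81, -88/27, 8/9] = K·y
y = (KᵀK)⁻¹·Kᵀ·(x' − x̄) = [16]
z = y + H·x̄ = [16] + [-17] = [-1]

z = [-1]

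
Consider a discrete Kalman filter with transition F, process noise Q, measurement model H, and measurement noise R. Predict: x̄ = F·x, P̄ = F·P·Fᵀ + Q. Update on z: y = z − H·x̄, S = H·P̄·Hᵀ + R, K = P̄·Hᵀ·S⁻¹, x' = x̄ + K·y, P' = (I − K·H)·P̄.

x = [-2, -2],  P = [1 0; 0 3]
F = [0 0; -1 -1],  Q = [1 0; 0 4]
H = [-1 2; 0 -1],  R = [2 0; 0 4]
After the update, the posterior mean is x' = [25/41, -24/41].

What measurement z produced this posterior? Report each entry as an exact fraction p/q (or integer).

x̄ = F·x = [0, 4]
P̄ = F·P·Fᵀ + Q = [1 0; 0 8]
S = H·P̄·Hᵀ + R = [35 -16; -16 12]
K = P̄·Hᵀ·S⁻¹ = [-3/41 -4/41; 16/41 -6/41]
x' − x̄ = [25/41, -188/41] = K·y
y = (KᵀK)⁻¹·Kᵀ·(x' − x̄) = [-11, 2]
z = y + H·x̄ = [-11, 2] + [8, -4] = [-3, -2]

z = [-3, -2]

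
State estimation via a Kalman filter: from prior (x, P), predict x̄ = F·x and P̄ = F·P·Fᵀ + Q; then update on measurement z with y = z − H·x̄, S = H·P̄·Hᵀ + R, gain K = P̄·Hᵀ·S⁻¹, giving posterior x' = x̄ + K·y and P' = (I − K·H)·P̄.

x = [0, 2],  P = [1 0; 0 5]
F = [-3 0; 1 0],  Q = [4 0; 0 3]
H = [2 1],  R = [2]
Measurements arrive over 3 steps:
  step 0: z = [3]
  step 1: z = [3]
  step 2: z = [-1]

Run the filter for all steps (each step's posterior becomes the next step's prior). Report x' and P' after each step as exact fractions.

step 0: x' = [3/2, -3/23], P' = [3/2 -2; -2 90/23]
step 1: x' = [38/39, 9/13], P' = [187/117 -28/13; -28/13 54/13]
step 2: x' = [-6363/7132, 1172/1783], P' = [11503/7132 -3881/1783; -3881/1783 7470/1783]

step 0: x̄ = F·x = [0, 0]
step 0: P̄ = F·P·Fᵀ + Q = [13 -3; -3 4]
step 0: y = z − H·x̄ = [3]
step 0: S = H·P̄·Hᵀ + R = [46]
step 0: K = P̄·Hᵀ·S⁻¹ = [1/2; -1/23]
step 0: x' = x̄ + K·y = [3/2, -3/23]
step 0: P' = (I − K·H)·P̄ = [3/2 -2; -2 90/23]
step 1: x̄ = F·x = [-9/2, 3/2]
step 1: P̄ = F·P·Fᵀ + Q = [35/2 -9/2; -9/2 9/2]
step 1: y = z − H·x̄ = [21/2]
step 1: S = H·P̄·Hᵀ + R = [117/2]
step 1: K = P̄·Hᵀ·S⁻¹ = [61/117; -1/13]
step 1: x' = x̄ + K·y = [38/39, 9/13]
step 1: P' = (I − K·H)·P̄ = [187/117 -28/13; -28/13 54/13]
step 2: x̄ = F·x = [-38/13, 38/39]
step 2: P̄ = F·P·Fᵀ + Q = [239/13 -187/39; -187/39 538/117]
step 2: y = z − H·x̄ = [151/39]
step 2: S = H·P̄·Hᵀ + R = [7132/117]
step 2: K = P̄·Hᵀ·S⁻¹ = [3741/7132; -146/1783]
step 2: x' = x̄ + K·y = [-6363/7132, 1172/1783]
step 2: P' = (I − K·H)·P̄ = [11503/7132 -3881/1783; -3881/1783 7470/1783]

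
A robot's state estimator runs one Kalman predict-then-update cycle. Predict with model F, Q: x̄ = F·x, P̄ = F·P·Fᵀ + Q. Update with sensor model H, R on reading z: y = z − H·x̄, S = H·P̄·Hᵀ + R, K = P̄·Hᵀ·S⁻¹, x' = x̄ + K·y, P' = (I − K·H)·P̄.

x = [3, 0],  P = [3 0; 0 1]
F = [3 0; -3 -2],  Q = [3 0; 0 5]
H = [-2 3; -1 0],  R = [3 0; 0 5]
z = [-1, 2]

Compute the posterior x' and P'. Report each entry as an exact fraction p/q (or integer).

x' = [-941/2368, -1413/2368]
P' = [5415/2368 3375/2368; 3375/2368 2871/2368]

x̄ = F·x = [9, -9]
P̄ = F·P·Fᵀ + Q = [30 -27; -27 36]
y = z − H·x̄ = [44, 11]
S = H·P̄·Hᵀ + R = [771 141; 141 35]
K = P̄·Hᵀ·S⁻¹ = [-235/2368 -1083/2368; 621/2368 -675/2368]
x' = x̄ + K·y = [-941/2368, -1413/2368]
P' = (I − K·H)·P̄ = [5415/2368 3375/2368; 3375/2368 2871/2368]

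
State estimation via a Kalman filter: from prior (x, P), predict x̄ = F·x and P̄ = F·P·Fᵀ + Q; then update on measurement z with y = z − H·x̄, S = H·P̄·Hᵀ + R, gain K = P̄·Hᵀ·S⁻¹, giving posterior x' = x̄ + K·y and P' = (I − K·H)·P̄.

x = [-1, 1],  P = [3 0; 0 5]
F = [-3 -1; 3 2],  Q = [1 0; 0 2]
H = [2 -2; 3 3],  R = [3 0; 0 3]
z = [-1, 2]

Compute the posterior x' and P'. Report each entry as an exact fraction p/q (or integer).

x̄ = F·x = [2, -1]
P̄ = F·P·Fᵀ + Q = [33 -37; -37 49]
y = z − H·x̄ = [-7, -1]
S = H·P̄·Hᵀ + R = [627 -96; -96 75]
K = P̄·Hᵀ·S⁻¹ = [3116/12603 1972/12603; -3148/12603 2020/12603]
x' = x̄ + K·y = [474/4201, 2471/4201]
P' = (I − K·H)·P̄ = [3323/12603 -1351/12603; -1351/12603 3371/12603]

x' = [474/4201, 2471/4201]
P' = [3323/12603 -1351/12603; -1351/12603 3371/12603]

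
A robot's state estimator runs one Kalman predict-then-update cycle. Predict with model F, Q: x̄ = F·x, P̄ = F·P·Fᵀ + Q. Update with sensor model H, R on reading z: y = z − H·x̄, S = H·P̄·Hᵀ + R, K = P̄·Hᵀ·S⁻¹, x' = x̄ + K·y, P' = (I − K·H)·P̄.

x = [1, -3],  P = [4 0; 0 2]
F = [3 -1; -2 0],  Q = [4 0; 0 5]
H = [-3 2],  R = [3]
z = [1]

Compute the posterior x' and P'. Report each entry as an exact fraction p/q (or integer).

x̄ = F·x = [6, -2]
P̄ = F·P·Fᵀ + Q = [42 -24; -24 21]
y = z − H·x̄ = [23]
S = H·P̄·Hᵀ + R = [753]
K = P̄·Hᵀ·S⁻¹ = [-58/251; 38/251]
x' = x̄ + K·y = [172/251, 372/251]
P' = (I − K·H)·P̄ = [450/251 588/251; 588/251 939/251]

x' = [172/251, 372/251]
P' = [450/251 588/251; 588/251 939/251]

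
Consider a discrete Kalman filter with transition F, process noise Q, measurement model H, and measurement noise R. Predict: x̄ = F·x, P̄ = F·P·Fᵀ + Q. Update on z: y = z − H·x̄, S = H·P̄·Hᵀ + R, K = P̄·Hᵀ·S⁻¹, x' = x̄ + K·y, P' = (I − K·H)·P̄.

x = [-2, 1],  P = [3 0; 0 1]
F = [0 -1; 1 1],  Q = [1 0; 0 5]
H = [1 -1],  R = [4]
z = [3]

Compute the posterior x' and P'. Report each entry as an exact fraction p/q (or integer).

x' = [-8/17, -47/17]
P' = [25/17 13/17; 13/17 53/17]

x̄ = F·x = [-1, -1]
P̄ = F·P·Fᵀ + Q = [2 -1; -1 9]
y = z − H·x̄ = [3]
S = H·P̄·Hᵀ + R = [17]
K = P̄·Hᵀ·S⁻¹ = [3/17; -10/17]
x' = x̄ + K·y = [-8/17, -47/17]
P' = (I − K·H)·P̄ = [25/17 13/17; 13/17 53/17]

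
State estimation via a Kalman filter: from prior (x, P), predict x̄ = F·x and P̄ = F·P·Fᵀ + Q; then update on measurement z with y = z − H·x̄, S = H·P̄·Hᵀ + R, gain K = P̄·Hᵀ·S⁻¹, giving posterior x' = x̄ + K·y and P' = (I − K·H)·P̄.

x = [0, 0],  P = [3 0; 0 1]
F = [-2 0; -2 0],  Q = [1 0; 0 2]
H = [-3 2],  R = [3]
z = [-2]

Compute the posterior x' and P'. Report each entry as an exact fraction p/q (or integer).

x̄ = F·x = [0, 0]
P̄ = F·P·Fᵀ + Q = [13 12; 12 14]
y = z − H·x̄ = [-2]
S = H·P̄·Hᵀ + R = [32]
K = P̄·Hᵀ·S⁻¹ = [-15/32; -1/4]
x' = x̄ + K·y = [15/16, 1/2]
P' = (I − K·H)·P̄ = [191/32 33/4; 33/4 12]

x' = [15/16, 1/2]
P' = [191/32 33/4; 33/4 12]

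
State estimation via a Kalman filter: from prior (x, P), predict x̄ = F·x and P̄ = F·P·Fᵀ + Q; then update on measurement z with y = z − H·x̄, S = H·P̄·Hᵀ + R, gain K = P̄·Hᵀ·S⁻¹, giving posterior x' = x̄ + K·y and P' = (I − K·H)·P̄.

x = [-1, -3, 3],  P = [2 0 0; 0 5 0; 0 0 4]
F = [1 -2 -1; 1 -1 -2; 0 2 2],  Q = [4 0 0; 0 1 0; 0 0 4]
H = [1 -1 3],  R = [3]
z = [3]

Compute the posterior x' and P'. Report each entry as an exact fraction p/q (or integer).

x̄ = F·x = [2, -4, 0]
P̄ = F·P·Fᵀ + Q = [30 20 -28; 20 24 -26; -28 -26 40]
y = z − H·x̄ = [-3]
S = H·P̄·Hᵀ + R = [365]
K = P̄·Hᵀ·S⁻¹ = [-74/365; -82/365; 118/365]
x' = x̄ + K·y = [952/365, -1214/365, -354/365]
P' = (I − K·H)·P̄ = [5474/365 1232/365 -1488/365; 1232/365 2036/365 186/365; -1488/365 186/365 676/365]

x' = [952/365, -1214/365, -354/365]
P' = [5474/365 1232/365 -1488/365; 1232/365 2036/365 186/365; -1488/365 186/365 676/365]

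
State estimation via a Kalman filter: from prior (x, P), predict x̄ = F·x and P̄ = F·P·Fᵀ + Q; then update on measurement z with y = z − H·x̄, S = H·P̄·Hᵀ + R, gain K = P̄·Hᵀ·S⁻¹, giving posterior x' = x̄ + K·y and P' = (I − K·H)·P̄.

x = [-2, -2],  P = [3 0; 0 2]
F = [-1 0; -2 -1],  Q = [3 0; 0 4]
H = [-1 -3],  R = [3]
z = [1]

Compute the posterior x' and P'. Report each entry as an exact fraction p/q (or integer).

x̄ = F·x = [2, 6]
P̄ = F·P·Fᵀ + Q = [6 6; 6 18]
y = z − H·x̄ = [21]
S = H·P̄·Hᵀ + R = [207]
K = P̄·Hᵀ·S⁻¹ = [-8/69; -20/69]
x' = x̄ + K·y = [-10/23, -2/23]
P' = (I − K·H)·P̄ = [74/23 -22/23; -22/23 14/23]

x' = [-10/23, -2/23]
P' = [74/23 -22/23; -22/23 14/23]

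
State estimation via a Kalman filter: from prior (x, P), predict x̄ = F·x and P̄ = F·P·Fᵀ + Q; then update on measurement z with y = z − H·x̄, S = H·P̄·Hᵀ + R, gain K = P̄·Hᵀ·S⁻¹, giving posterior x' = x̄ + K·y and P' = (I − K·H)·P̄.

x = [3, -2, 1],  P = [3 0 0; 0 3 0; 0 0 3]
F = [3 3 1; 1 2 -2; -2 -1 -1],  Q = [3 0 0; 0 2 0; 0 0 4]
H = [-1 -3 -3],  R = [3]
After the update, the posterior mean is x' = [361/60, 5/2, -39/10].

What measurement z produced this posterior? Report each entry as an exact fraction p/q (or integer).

z = [-2]

x̄ = F·x = [4, -3, -5]
P̄ = F·P·Fᵀ + Q = [60 21 -30; 21 29 -6; -30 -6 22]
S = H·P̄·Hᵀ + R = [360]
K = P̄·Hᵀ·S⁻¹ = [-11/120; -1/4; -1/20]
x' − x̄ = [121/60, 11/2, 11/10] = K·y
y = (KᵀK)⁻¹·Kᵀ·(x' − x̄) = [-22]
z = y + H·x̄ = [-22] + [20] = [-2]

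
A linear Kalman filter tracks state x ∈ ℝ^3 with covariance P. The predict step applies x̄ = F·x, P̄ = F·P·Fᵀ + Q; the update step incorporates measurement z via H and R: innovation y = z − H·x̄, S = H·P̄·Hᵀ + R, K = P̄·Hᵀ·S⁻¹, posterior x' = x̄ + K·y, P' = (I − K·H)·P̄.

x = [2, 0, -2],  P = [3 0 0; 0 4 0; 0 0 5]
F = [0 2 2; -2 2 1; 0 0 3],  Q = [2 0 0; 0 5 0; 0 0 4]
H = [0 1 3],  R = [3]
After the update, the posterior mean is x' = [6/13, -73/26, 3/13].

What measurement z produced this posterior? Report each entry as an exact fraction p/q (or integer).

x̄ = F·x = [-4, -6, -6]
P̄ = F·P·Fᵀ + Q = [38 26 30; 26 38 15; 30 15 49]
S = H·P̄·Hᵀ + R = [572]
K = P̄·Hᵀ·S⁻¹ = [29/143; 83/572; 81/286]
x' − x̄ = [58/13, 83/26, 81/13] = K·y
y = (KᵀK)⁻¹·Kᵀ·(x' − x̄) = [22]
z = y + H·x̄ = [22] + [-24] = [-2]

z = [-2]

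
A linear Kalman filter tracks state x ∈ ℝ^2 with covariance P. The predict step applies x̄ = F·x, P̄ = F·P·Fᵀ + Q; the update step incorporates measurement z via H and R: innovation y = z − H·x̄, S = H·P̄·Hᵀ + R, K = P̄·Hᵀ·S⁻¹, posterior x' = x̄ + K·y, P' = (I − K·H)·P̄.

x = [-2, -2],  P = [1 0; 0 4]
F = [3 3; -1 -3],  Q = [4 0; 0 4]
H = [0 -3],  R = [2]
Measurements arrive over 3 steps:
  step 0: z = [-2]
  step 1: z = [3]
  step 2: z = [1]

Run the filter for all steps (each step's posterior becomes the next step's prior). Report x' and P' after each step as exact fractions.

step 0: x' = [-1878/371, 262/371], P' = [4490/371 -78/371; -78/371 82/371]
step 1: x' = [-19500/4067, -3858/4067], P' = [146732/4067 -1896/4067; -1896/4067 892/4067]
step 2: x' = [2818314/722501, -208404/722501], P' = [227889188/5057507 -425472/722501; -425472/722501 159652/722501]

step 0: x̄ = F·x = [-12, 8]
step 0: P̄ = F·P·Fᵀ + Q = [49 -39; -39 41]
step 0: y = z − H·x̄ = [22]
step 0: S = H·P̄·Hᵀ + R = [371]
step 0: K = P̄·Hᵀ·S⁻¹ = [117/371; -123/371]
step 0: x' = x̄ + K·y = [-1878/371, 262/371]
step 0: P' = (I − K·H)·P̄ = [4490/371 -78/371; -78/371 82/371]
step 1: x̄ = F·x = [-4848/371, 156/53]
step 1: P̄ = F·P·Fᵀ + Q = [41228/371 -1896/53; -1896/53 892/53]
step 1: y = z − H·x̄ = [627/53]
step 1: S = H·P̄·Hᵀ + R = [8134/53]
step 1: K = P̄·Hᵀ·S⁻¹ = [2844/4067; -1338/4067]
step 1: x' = x̄ + K·y = [-19500/4067, -3858/4067]
step 1: P' = (I − K·H)·P̄ = [146732/4067 -1896/4067; -1896/4067 892/4067]
step 2: x̄ = F·x = [-70074/4067, 31074/4067]
step 2: P̄ = F·P·Fᵀ + Q = [1310756/4067 -425472/4067; -425472/4067 159652/4067]
step 2: y = z − H·x̄ = [97289/4067]
step 2: S = H·P̄·Hᵀ + R = [1445002/4067]
step 2: K = P̄·Hᵀ·S⁻¹ = [638208/722501; -239478/722501]
step 2: x' = x̄ + K·y = [2818314/722501, -208404/722501]
step 2: P' = (I − K·H)·P̄ = [227889188/5057507 -425472/722501; -425472/722501 159652/722501]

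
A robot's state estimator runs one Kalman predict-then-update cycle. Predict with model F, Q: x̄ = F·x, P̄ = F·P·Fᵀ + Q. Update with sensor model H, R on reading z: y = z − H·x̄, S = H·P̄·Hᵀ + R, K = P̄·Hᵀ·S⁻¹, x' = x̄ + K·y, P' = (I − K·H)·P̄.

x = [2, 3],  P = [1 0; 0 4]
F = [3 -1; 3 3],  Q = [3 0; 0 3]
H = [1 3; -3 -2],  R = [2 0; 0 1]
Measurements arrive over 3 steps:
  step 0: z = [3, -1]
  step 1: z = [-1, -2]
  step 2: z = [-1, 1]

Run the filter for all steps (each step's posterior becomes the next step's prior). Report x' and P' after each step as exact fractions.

step 0: x̄ = F·x = [3, 15]
step 0: P̄ = F·P·Fᵀ + Q = [16 -3; -3 48]
step 0: y = z − H·x̄ = [-45, 38]
step 0: S = H·P̄·Hᵀ + R = [432 -303; -303 301]
step 0: K = P̄·Hᵀ·S⁻¹ = [-10619/38223 -5341/12741; 5360/12741 571/4247]
step 0: x' = x̄ + K·y = [-5450/12741, 5003/4247]
step 0: P' = (I − K·H)·P̄ = [12935/38223 -3797/12741; -3797/12741 1613/4247]
step 1: x̄ = F·x = [-10453/4247, 9559/4247]
step 1: P̄ = F·P·Fᵀ + Q = [34883/4247 502/4247; 502/4247 17411/4247]
step 1: y = z − H·x̄ = [-22471/4247, -20735/4247]
step 1: S = H·P̄·Hᵀ + R = [203088/4247 -214637/4247; -214637/4247 393862/4247]
step 1: K = P̄·Hᵀ·S⁻¹ = [-1964869/7986721 -3213193/7986721; 3054622/7986721 927973/7986721]
step 1: x' = x̄ + K·y = [6426403/7986721, -2716474/7986721]
step 1: P' = (I − K·H)·P̄ = [2499865/7986721 -2143201/7986721; -2143201/7986721 2750815/7986721]
step 2: x̄ = F·x = [21995683/7986721, 11129787/7986721]
step 2: P̄ = F·P·Fᵀ + Q = [62068969/7986721 1387134/7986721; 1387134/7986721 32638665/7986721]
step 2: y = z − H·x̄ = [-63371765/7986721, 96233344/7986721]
step 2: S = H·P̄·Hᵀ + R = [380113200/7986721 -397297371/7986721; -397297371/7986721 713807710/7986721]
step 2: K = P̄·Hᵀ·S⁻¹ = [-3481525715/14208901479 -1899865493/4736300493; 602326362/1578766831 181666731/1578766831]
step 2: x' = x̄ + K·y = [-1918973564/14208901479, -390241389/1578766831]
step 2: P' = (I − K·H)·P̄ = [4432127471/14208901479 -422043663/1578766831; -422043663/1578766831 542232129/1578766831]

step 0: x' = [-5450/12741, 5003/4247], P' = [12935/38223 -3797/12741; -3797/12741 1613/4247]
step 1: x' = [6426403/7986721, -2716474/7986721], P' = [2499865/7986721 -2143201/7986721; -2143201/7986721 2750815/7986721]
step 2: x' = [-1918973564/14208901479, -390241389/1578766831], P' = [4432127471/14208901479 -422043663/1578766831; -422043663/1578766831 542232129/1578766831]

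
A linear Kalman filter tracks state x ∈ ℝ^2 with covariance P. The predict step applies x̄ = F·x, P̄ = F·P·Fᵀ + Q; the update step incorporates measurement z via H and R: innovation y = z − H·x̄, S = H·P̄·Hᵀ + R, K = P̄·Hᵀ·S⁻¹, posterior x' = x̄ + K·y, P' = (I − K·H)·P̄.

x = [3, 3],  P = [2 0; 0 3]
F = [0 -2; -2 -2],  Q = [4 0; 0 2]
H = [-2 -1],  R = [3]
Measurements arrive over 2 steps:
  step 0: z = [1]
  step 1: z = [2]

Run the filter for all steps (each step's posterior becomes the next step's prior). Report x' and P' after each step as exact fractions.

step 0: x' = [190/137, -586/137], P' = [256/137 -380/137; -380/137 898/137]
step 1: x' = [-25756/27109, 7524/27109], P' = [36988/27109 -42920/27109; -42920/27109 103822/27109]

step 0: x̄ = F·x = [-6, -12]
step 0: P̄ = F·P·Fᵀ + Q = [16 12; 12 22]
step 0: y = z − H·x̄ = [-23]
step 0: S = H·P̄·Hᵀ + R = [137]
step 0: K = P̄·Hᵀ·S⁻¹ = [-44/137; -46/137]
step 0: x' = x̄ + K·y = [190/137, -586/137]
step 0: P' = (I − K·H)·P̄ = [256/137 -380/137; -380/137 898/137]
step 1: x̄ = F·x = [1172/137, 792/137]
step 1: P̄ = F·P·Fᵀ + Q = [4140/137 2072/137; 2072/137 1850/137]
step 1: y = z − H·x̄ = [3410/137]
step 1: S = H·P̄·Hᵀ + R = [27109/137]
step 1: K = P̄·Hᵀ·S⁻¹ = [-10352/27109; -5994/27109]
step 1: x' = x̄ + K·y = [-25756/27109, 7524/27109]
step 1: P' = (I − K·H)·P̄ = [36988/27109 -42920/27109; -42920/27109 103822/27109]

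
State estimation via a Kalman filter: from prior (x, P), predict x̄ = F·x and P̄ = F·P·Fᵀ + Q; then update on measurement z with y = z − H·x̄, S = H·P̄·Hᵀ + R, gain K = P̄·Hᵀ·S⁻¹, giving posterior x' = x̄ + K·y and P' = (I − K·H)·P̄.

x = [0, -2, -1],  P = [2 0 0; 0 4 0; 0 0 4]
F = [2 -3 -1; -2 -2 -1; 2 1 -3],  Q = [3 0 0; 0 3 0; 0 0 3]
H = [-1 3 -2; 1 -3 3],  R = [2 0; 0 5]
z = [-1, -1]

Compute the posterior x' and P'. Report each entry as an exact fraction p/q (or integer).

x̄ = F·x = [7, 5, 1]
P̄ = F·P·Fᵀ + Q = [51 20 8; 20 31 -4; 8 -4 51]
y = z − H·x̄ = [-7, 4]
S = H·P̄·Hᵀ + R = [496 -616; -616 794]
K = P̄·Hᵀ·S⁻¹ = [1841/7184 391/1796; 5977/7184 967/1796; 2425/3592 333/449]
x' = x̄ + K·y = [43657/7184, 9553/7184, -2727/3592]
P' = (I − K·H)·P̄ = [355811/7184 127499/7184 5751/3592; 127499/7184 67347/7184 15647/3592; 5751/3592 15647/3592 9085/1796]

x' = [43657/7184, 9553/7184, -2727/3592]
P' = [355811/7184 127499/7184 5751/3592; 127499/7184 67347/7184 15647/3592; 5751/3592 15647/3592 9085/1796]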